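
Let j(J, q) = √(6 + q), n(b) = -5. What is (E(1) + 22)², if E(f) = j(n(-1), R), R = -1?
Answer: (22 + √5)² ≈ 587.39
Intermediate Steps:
E(f) = √5 (E(f) = √(6 - 1) = √5)
(E(1) + 22)² = (√5 + 22)² = (22 + √5)²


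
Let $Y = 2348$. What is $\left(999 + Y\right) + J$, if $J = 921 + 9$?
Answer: $4277$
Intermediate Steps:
$J = 930$
$\left(999 + Y\right) + J = \left(999 + 2348\right) + 930 = 3347 + 930 = 4277$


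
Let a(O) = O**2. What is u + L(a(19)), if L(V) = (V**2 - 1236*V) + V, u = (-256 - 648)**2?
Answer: 501702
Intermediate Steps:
u = 817216 (u = (-904)**2 = 817216)
L(V) = V**2 - 1235*V
u + L(a(19)) = 817216 + 19**2*(-1235 + 19**2) = 817216 + 361*(-1235 + 361) = 817216 + 361*(-874) = 817216 - 315514 = 501702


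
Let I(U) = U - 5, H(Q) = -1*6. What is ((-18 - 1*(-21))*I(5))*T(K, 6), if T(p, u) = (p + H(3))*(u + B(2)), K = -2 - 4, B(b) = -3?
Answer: 0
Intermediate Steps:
H(Q) = -6
K = -6
I(U) = -5 + U
T(p, u) = (-6 + p)*(-3 + u) (T(p, u) = (p - 6)*(u - 3) = (-6 + p)*(-3 + u))
((-18 - 1*(-21))*I(5))*T(K, 6) = ((-18 - 1*(-21))*(-5 + 5))*(18 - 6*6 - 3*(-6) - 6*6) = ((-18 + 21)*0)*(18 - 36 + 18 - 36) = (3*0)*(-36) = 0*(-36) = 0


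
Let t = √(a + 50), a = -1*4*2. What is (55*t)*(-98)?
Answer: -5390*√42 ≈ -34931.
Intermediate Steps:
a = -8 (a = -4*2 = -8)
t = √42 (t = √(-8 + 50) = √42 ≈ 6.4807)
(55*t)*(-98) = (55*√42)*(-98) = -5390*√42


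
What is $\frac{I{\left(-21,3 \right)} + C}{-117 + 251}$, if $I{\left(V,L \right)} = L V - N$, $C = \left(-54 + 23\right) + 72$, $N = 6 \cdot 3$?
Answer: $- \frac{20}{67} \approx -0.29851$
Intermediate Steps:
$N = 18$
$C = 41$ ($C = -31 + 72 = 41$)
$I{\left(V,L \right)} = -18 + L V$ ($I{\left(V,L \right)} = L V - 18 = -18 + L V$)
$\frac{I{\left(-21,3 \right)} + C}{-117 + 251} = \frac{\left(-18 + 3 \left(-21\right)\right) + 41}{-117 + 251} = \frac{\left(-18 - 63\right) + 41}{134} = \left(-81 + 41\right) \frac{1}{134} = \left(-40\right) \frac{1}{134} = - \frac{20}{67}$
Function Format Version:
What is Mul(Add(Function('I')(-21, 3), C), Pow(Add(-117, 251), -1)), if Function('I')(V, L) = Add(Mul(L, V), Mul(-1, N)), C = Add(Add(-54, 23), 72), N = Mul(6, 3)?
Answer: Rational(-20, 67) ≈ -0.29851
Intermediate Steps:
N = 18
C = 41 (C = Add(-31, 72) = 41)
Function('I')(V, L) = Add(-18, Mul(L, V)) (Function('I')(V, L) = Add(Mul(L, V), Mul(-1, 18)) = Add(Mul(L, V), -18) = Add(-18, Mul(L, V)))
Mul(Add(Function('I')(-21, 3), C), Pow(Add(-117, 251), -1)) = Mul(Add(Add(-18, Mul(3, -21)), 41), Pow(Add(-117, 251), -1)) = Mul(Add(Add(-18, -63), 41), Pow(134, -1)) = Mul(Add(-81, 41), Rational(1, 134)) = Mul(-40, Rational(1, 134)) = Rational(-20, 67)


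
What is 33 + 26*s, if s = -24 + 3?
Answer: -513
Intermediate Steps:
s = -21
33 + 26*s = 33 + 26*(-21) = 33 - 546 = -513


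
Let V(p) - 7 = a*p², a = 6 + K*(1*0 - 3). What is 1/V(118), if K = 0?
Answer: 1/83551 ≈ 1.1969e-5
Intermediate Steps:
a = 6 (a = 6 + 0*(1*0 - 3) = 6 + 0*(0 - 3) = 6 + 0*(-3) = 6 + 0 = 6)
V(p) = 7 + 6*p²
1/V(118) = 1/(7 + 6*118²) = 1/(7 + 6*13924) = 1/(7 + 83544) = 1/83551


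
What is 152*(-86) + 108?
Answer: -12964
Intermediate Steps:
152*(-86) + 108 = -13072 + 108 = -12964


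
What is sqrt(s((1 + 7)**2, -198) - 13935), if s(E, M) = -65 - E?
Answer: 4*I*sqrt(879) ≈ 118.59*I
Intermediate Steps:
sqrt(s((1 + 7)**2, -198) - 13935) = sqrt((-65 - (1 + 7)**2) - 13935) = sqrt((-65 - 1*8**2) - 13935) = sqrt((-65 - 1*64) - 13935) = sqrt((-65 - 64) - 13935) = sqrt(-129 - 13935) = sqrt(-14064) = 4*I*sqrt(879)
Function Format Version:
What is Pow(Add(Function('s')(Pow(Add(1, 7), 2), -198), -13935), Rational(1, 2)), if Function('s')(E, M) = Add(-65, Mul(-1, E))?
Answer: Mul(4, I, Pow(879, Rational(1, 2))) ≈ Mul(118.59, I)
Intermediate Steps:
Pow(Add(Function('s')(Pow(Add(1, 7), 2), -198), -13935), Rational(1, 2)) = Pow(Add(Add(-65, Mul(-1, Pow(Add(1, 7), 2))), -13935), Rational(1, 2)) = Pow(Add(Add(-65, Mul(-1, Pow(8, 2))), -13935), Rational(1, 2)) = Pow(Add(Add(-65, Mul(-1, 64)), -13935), Rational(1, 2)) = Pow(Add(Add(-65, -64), -13935), Rational(1, 2)) = Pow(Add(-129, -13935), Rational(1, 2)) = Pow(-14064, Rational(1, 2)) = Mul(4, I, Pow(879, Rational(1, 2)))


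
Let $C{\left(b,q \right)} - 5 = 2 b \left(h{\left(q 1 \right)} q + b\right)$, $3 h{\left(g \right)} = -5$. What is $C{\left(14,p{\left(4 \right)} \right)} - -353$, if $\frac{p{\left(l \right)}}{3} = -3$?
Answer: $1170$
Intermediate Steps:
$h{\left(g \right)} = - \frac{5}{3}$ ($h{\left(g \right)} = \frac{1}{3} \left(-5\right) = - \frac{5}{3}$)
$p{\left(l \right)} = -9$ ($p{\left(l \right)} = 3 \left(-3\right) = -9$)
$C{\left(b,q \right)} = 5 + 2 b \left(b - \frac{5 q}{3}\right)$ ($C{\left(b,q \right)} = 5 + 2 b \left(- \frac{5 q}{3} + b\right) = 5 + 2 b \left(b - \frac{5 q}{3}\right)$)
$C{\left(14,p{\left(4 \right)} \right)} - -353 = \left(5 + 2 \cdot 14^{2} - \frac{140}{3} \left(-9\right)\right) - -353 = \left(5 + 2 \cdot 196 + 420\right) + 353 = \left(5 + 392 + 420\right) + 353 = 817 + 353 = 1170$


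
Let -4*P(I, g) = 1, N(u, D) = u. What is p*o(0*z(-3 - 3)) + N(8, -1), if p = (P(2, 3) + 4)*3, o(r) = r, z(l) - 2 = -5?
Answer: 8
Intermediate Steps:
P(I, g) = -1/4 (P(I, g) = -1/4*1 = -1/4)
z(l) = -3 (z(l) = 2 - 5 = -3)
p = 45/4 (p = (-1/4 + 4)*3 = (15/4)*3 = 45/4 ≈ 11.250)
p*o(0*z(-3 - 3)) + N(8, -1) = 45*(0*(-3))/4 + 8 = (45/4)*0 + 8 = 0 + 8 = 8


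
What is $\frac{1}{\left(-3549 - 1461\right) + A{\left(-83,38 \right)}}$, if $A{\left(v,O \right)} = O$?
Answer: $- \frac{1}{4972} \approx -0.00020113$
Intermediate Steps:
$\frac{1}{\left(-3549 - 1461\right) + A{\left(-83,38 \right)}} = \frac{1}{\left(-3549 - 1461\right) + 38} = \frac{1}{-5010 + 38} = \frac{1}{-4972} = - \frac{1}{4972}$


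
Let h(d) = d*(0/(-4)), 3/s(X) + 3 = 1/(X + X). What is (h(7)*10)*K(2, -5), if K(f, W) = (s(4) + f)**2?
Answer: 0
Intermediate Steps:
s(X) = 3/(-3 + 1/(2*X)) (s(X) = 3/(-3 + 1/(X + X)) = 3/(-3 + 1/(2*X)))
h(d) = 0 (h(d) = d*(0*(-1/4)) = d*0 = 0)
K(f, W) = (-24/23 + f)**2 (K(f, W) = (-6*4/(-1 + 6*4) + f)**2 = (-6*4/(-1 + 24) + f)**2 = (-6*4/23 + f)**2 = (-6*4*1/23 + f)**2 = (-24/23 + f)**2)
(h(7)*10)*K(2, -5) = (0*10)*((-24 + 23*2)**2/529) = 0*((-24 + 46)**2/529) = 0*((1/529)*22**2) = 0*((1/529)*484) = 0*(484/529) = 0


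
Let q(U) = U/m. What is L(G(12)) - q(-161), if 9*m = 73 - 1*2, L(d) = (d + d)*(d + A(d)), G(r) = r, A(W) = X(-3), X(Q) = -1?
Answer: 20193/71 ≈ 284.41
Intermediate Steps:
A(W) = -1
L(d) = 2*d*(-1 + d) (L(d) = (d + d)*(d - 1) = (2*d)*(-1 + d) = 2*d*(-1 + d))
m = 71/9 (m = (73 - 1*2)/9 = (73 - 2)/9 = (1/9)*71 = 71/9 ≈ 7.8889)
q(U) = 9*U/71 (q(U) = U/(71/9) = U*(9/71) = 9*U/71)
L(G(12)) - q(-161) = 2*12*(-1 + 12) - 9*(-161)/71 = 2*12*11 - 1*(-1449/71) = 264 + 1449/71 = 20193/71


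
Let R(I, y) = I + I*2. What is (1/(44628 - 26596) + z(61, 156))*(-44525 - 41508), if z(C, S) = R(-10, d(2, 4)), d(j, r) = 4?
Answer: 46540325647/18032 ≈ 2.5810e+6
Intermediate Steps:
R(I, y) = 3*I (R(I, y) = I + 2*I = 3*I)
z(C, S) = -30 (z(C, S) = 3*(-10) = -30)
(1/(44628 - 26596) + z(61, 156))*(-44525 - 41508) = (1/(44628 - 26596) - 30)*(-44525 - 41508) = (1/18032 - 30)*(-86033) = -540959/18032*(-86033) = 46540325647/18032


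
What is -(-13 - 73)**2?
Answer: -7396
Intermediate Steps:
-(-13 - 73)**2 = -1*(-86)**2 = -1*7396 = -7396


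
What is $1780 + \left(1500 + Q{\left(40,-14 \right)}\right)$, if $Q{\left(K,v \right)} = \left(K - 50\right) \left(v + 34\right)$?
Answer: $3080$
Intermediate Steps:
$Q{\left(K,v \right)} = \left(-50 + K\right) \left(34 + v\right)$
$1780 + \left(1500 + Q{\left(40,-14 \right)}\right) = 1780 + \left(1500 + \left(-1700 - -700 + 34 \cdot 40 + 40 \left(-14\right)\right)\right) = 1780 + \left(1500 + \left(-1700 + 700 + 1360 - 560\right)\right) = 1780 + \left(1500 - 200\right) = 1780 + 1300 = 3080$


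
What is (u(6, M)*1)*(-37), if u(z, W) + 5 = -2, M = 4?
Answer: 259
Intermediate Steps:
u(z, W) = -7 (u(z, W) = -5 - 2 = -7)
(u(6, M)*1)*(-37) = -7*1*(-37) = -7*(-37) = 259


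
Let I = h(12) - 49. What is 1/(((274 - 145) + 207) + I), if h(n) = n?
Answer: 1/299 ≈ 0.0033445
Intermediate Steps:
I = -37 (I = 12 - 49 = -37)
1/(((274 - 145) + 207) + I) = 1/(((274 - 145) + 207) - 37) = 1/((129 + 207) - 37) = 1/(336 - 37) = 1/299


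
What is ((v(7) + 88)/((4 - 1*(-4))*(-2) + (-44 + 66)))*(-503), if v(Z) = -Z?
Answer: -13581/2 ≈ -6790.5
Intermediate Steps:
((v(7) + 88)/((4 - 1*(-4))*(-2) + (-44 + 66)))*(-503) = ((-1*7 + 88)/((4 - 1*(-4))*(-2) + (-44 + 66)))*(-503) = ((-7 + 88)/((4 + 4)*(-2) + 22))*(-503) = (81/(8*(-2) + 22))*(-503) = (81/(-16 + 22))*(-503) = (81/6)*(-503) = (81*(⅙))*(-503) = (27/2)*(-503) = -13581/2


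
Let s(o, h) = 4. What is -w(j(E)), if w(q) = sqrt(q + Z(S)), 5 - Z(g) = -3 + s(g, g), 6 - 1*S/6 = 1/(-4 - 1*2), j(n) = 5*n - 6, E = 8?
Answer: -sqrt(38) ≈ -6.1644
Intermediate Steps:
j(n) = -6 + 5*n
S = 37 (S = 36 - 6/(-4 - 1*2) = 36 - 6/(-4 - 2) = 36 - 6/(-6) = 36 - 6*(-1/6) = 36 + 1 = 37)
Z(g) = 4 (Z(g) = 5 - (-3 + 4) = 5 - 1*1 = 5 - 1 = 4)
w(q) = sqrt(4 + q) (w(q) = sqrt(q + 4) = sqrt(4 + q))
-w(j(E)) = -sqrt(4 + (-6 + 5*8)) = -sqrt(4 + (-6 + 40)) = -sqrt(4 + 34) = -sqrt(38)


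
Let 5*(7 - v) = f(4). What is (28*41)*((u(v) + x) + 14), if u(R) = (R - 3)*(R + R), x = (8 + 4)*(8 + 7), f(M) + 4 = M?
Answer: 287000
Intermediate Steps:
f(M) = -4 + M
x = 180 (x = 12*15 = 180)
v = 7 (v = 7 - (-4 + 4)/5 = 7 - ⅕*0 = 7 + 0 = 7)
u(R) = 2*R*(-3 + R) (u(R) = (-3 + R)*(2*R) = 2*R*(-3 + R))
(28*41)*((u(v) + x) + 14) = (28*41)*((2*7*(-3 + 7) + 180) + 14) = 1148*((2*7*4 + 180) + 14) = 1148*((56 + 180) + 14) = 1148*(236 + 14) = 1148*250 = 287000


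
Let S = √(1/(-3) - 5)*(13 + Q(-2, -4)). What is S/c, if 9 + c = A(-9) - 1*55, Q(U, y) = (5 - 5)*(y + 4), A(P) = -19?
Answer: -52*I*√3/249 ≈ -0.36171*I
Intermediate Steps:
Q(U, y) = 0 (Q(U, y) = 0*(4 + y) = 0)
c = -83 (c = -9 + (-19 - 1*55) = -9 + (-19 - 55) = -9 - 74 = -83)
S = 52*I*√3/3 (S = √(1/(-3) - 5)*(13 + 0) = √(1*(-⅓) - 5)*13 = √(-⅓ - 5)*13 = √(-16/3)*13 = (4*I*√3/3)*13 = 52*I*√3/3 ≈ 30.022*I)
S/c = (52*I*√3/3)/(-83) = (52*I*√3/3)*(-1/83) = -52*I*√3/249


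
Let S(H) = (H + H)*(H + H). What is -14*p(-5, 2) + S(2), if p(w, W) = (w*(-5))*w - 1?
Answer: 1780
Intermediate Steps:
S(H) = 4*H**2 (S(H) = (2*H)*(2*H) = 4*H**2)
p(w, W) = -1 - 5*w**2 (p(w, W) = (-5*w)*w - 1 = -5*w**2 - 1 = -1 - 5*w**2)
-14*p(-5, 2) + S(2) = -14*(-1 - 5*(-5)**2) + 4*2**2 = -14*(-1 - 5*25) + 4*4 = -14*(-1 - 125) + 16 = -14*(-126) + 16 = 1764 + 16 = 1780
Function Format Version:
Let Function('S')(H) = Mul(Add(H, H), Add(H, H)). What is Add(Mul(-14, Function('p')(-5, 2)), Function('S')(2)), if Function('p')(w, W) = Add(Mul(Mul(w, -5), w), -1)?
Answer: 1780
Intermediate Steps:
Function('S')(H) = Mul(4, Pow(H, 2)) (Function('S')(H) = Mul(Mul(2, H), Mul(2, H)) = Mul(4, Pow(H, 2)))
Function('p')(w, W) = Add(-1, Mul(-5, Pow(w, 2))) (Function('p')(w, W) = Add(Mul(Mul(-5, w), w), -1) = Add(Mul(-5, Pow(w, 2)), -1) = Add(-1, Mul(-5, Pow(w, 2))))
Add(Mul(-14, Function('p')(-5, 2)), Function('S')(2)) = Add(Mul(-14, Add(-1, Mul(-5, Pow(-5, 2)))), Mul(4, Pow(2, 2))) = Add(Mul(-14, Add(-1, Mul(-5, 25))), Mul(4, 4)) = Add(Mul(-14, Add(-1, -125)), 16) = Add(Mul(-14, -126), 16) = Add(1764, 16) = 1780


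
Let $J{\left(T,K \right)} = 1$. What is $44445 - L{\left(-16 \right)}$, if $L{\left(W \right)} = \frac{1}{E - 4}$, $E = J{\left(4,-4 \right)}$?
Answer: $\frac{133336}{3} \approx 44445.0$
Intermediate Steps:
$E = 1$
$L{\left(W \right)} = - \frac{1}{3}$ ($L{\left(W \right)} = \frac{1}{1 - 4} = \frac{1}{-3} = - \frac{1}{3}$)
$44445 - L{\left(-16 \right)} = 44445 - - \frac{1}{3} = 44445 + \frac{1}{3} = \frac{133336}{3}$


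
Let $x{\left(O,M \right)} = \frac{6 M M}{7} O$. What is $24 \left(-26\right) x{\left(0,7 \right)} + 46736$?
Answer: $46736$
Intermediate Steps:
$x{\left(O,M \right)} = \frac{6 O M^{2}}{7}$ ($x{\left(O,M \right)} = 6 M^{2} \cdot \frac{1}{7} O = \frac{6 M^{2}}{7} O = \frac{6 O M^{2}}{7}$)
$24 \left(-26\right) x{\left(0,7 \right)} + 46736 = 24 \left(-26\right) \frac{6}{7} \cdot 0 \cdot 7^{2} + 46736 = - 624 \cdot \frac{6}{7} \cdot 0 \cdot 49 + 46736 = \left(-624\right) 0 + 46736 = 0 + 46736 = 46736$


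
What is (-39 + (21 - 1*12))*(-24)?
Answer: 720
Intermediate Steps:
(-39 + (21 - 1*12))*(-24) = (-39 + (21 - 12))*(-24) = (-39 + 9)*(-24) = -30*(-24) = 720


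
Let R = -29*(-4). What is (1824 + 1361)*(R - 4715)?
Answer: -14647815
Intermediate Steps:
R = 116
(1824 + 1361)*(R - 4715) = (1824 + 1361)*(116 - 4715) = 3185*(-4599) = -14647815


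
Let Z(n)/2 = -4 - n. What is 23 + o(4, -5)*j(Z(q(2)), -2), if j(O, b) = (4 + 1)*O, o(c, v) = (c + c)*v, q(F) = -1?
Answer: 1223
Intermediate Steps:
o(c, v) = 2*c*v (o(c, v) = (2*c)*v = 2*c*v)
Z(n) = -8 - 2*n (Z(n) = 2*(-4 - n) = -8 - 2*n)
j(O, b) = 5*O
23 + o(4, -5)*j(Z(q(2)), -2) = 23 + (2*4*(-5))*(5*(-8 - 2*(-1))) = 23 - 200*(-8 + 2) = 23 - 200*(-6) = 23 - 40*(-30) = 23 + 1200 = 1223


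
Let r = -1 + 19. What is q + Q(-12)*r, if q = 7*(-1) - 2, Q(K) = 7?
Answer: 117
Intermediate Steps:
q = -9 (q = -7 - 2 = -9)
r = 18
q + Q(-12)*r = -9 + 7*18 = -9 + 126 = 117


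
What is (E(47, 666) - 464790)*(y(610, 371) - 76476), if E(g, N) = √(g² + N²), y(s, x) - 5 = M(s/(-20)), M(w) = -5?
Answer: 35545280040 - 76476*√445765 ≈ 3.5494e+10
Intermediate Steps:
y(s, x) = 0 (y(s, x) = 5 - 5 = 0)
E(g, N) = √(N² + g²)
(E(47, 666) - 464790)*(y(610, 371) - 76476) = (√(666² + 47²) - 464790)*(0 - 76476) = (√(443556 + 2209) - 464790)*(-76476) = (√445765 - 464790)*(-76476) = (-464790 + √445765)*(-76476) = 35545280040 - 76476*√445765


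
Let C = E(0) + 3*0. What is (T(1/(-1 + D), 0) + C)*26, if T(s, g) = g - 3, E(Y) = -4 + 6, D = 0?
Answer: -26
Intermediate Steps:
E(Y) = 2
T(s, g) = -3 + g
C = 2 (C = 2 + 3*0 = 2 + 0 = 2)
(T(1/(-1 + D), 0) + C)*26 = ((-3 + 0) + 2)*26 = (-3 + 2)*26 = -1*26 = -26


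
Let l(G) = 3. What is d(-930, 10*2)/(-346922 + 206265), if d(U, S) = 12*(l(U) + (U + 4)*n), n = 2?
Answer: 22188/140657 ≈ 0.15775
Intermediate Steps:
d(U, S) = 132 + 24*U (d(U, S) = 12*(3 + (U + 4)*2) = 12*(3 + (4 + U)*2) = 12*(3 + (8 + 2*U)) = 12*(11 + 2*U) = 132 + 24*U)
d(-930, 10*2)/(-346922 + 206265) = (132 + 24*(-930))/(-346922 + 206265) = (132 - 22320)/(-140657) = -22188*(-1/140657) = 22188/140657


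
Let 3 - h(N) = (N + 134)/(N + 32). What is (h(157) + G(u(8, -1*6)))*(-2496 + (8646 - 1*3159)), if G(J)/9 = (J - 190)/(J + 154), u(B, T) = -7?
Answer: -4660975/147 ≈ -31707.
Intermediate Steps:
G(J) = 9*(-190 + J)/(154 + J) (G(J) = 9*((J - 190)/(J + 154)) = 9*((-190 + J)/(154 + J)) = 9*(-190 + J)/(154 + J))
h(N) = 3 - (134 + N)/(32 + N) (h(N) = 3 - (N + 134)/(N + 32) = 3 - (134 + N)/(32 + N))
(h(157) + G(u(8, -1*6)))*(-2496 + (8646 - 1*3159)) = (2*(-19 + 157)/(32 + 157) + 9*(-190 - 7)/(154 - 7))*(-2496 + (8646 - 1*3159)) = (2*138/189 + 9*(-197)/147)*(-2496 + (8646 - 3159)) = (2*(1/189)*138 + 9*(1/147)*(-197))*(-2496 + 5487) = (92/63 - 591/49)*2991 = -4675/441*2991 = -4660975/147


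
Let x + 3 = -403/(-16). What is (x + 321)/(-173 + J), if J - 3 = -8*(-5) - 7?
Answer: -5491/2192 ≈ -2.5050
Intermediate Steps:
J = 36 (J = 3 + (-8*(-5) - 7) = 3 + (40 - 7) = 3 + 33 = 36)
x = 355/16 (x = -3 - 403/(-16) = -3 - 403*(-1/16) = -3 + 403/16 = 355/16 ≈ 22.188)
(x + 321)/(-173 + J) = (355/16 + 321)/(-173 + 36) = (5491/16)/(-137) = (5491/16)*(-1/137) = -5491/2192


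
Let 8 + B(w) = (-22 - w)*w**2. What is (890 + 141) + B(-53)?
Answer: 88102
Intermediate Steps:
B(w) = -8 + w**2*(-22 - w) (B(w) = -8 + (-22 - w)*w**2 = -8 + w**2*(-22 - w))
(890 + 141) + B(-53) = (890 + 141) + (-8 - 1*(-53)**3 - 22*(-53)**2) = 1031 + (-8 - 1*(-148877) - 22*2809) = 1031 + (-8 + 148877 - 61798) = 1031 + 87071 = 88102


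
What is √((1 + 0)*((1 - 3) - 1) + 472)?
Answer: √469 ≈ 21.656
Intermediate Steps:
√((1 + 0)*((1 - 3) - 1) + 472) = √(1*(-2 - 1) + 472) = √(1*(-3) + 472) = √(-3 + 472) = √469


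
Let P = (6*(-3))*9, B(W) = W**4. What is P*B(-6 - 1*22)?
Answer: -99574272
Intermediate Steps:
P = -162 (P = -18*9 = -162)
P*B(-6 - 1*22) = -162*(-6 - 1*22)**4 = -162*(-6 - 22)**4 = -162*(-28)**4 = -162*614656 = -99574272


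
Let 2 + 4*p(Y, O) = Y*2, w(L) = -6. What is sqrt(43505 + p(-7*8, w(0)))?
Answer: sqrt(173906)/2 ≈ 208.51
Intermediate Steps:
p(Y, O) = -1/2 + Y/2 (p(Y, O) = -1/2 + (Y*2)/4 = -1/2 + (2*Y)/4 = -1/2 + Y/2)
sqrt(43505 + p(-7*8, w(0))) = sqrt(43505 + (-1/2 + (-7*8)/2)) = sqrt(43505 + (-1/2 + (1/2)*(-56))) = sqrt(43505 + (-1/2 - 28)) = sqrt(43505 - 57/2) = sqrt(86953/2) = sqrt(173906)/2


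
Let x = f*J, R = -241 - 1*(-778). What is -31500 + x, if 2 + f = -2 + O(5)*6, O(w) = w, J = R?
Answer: -17538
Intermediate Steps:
R = 537 (R = -241 + 778 = 537)
J = 537
f = 26 (f = -2 + (-2 + 5*6) = -2 + (-2 + 30) = -2 + 28 = 26)
x = 13962 (x = 26*537 = 13962)
-31500 + x = -31500 + 13962 = -17538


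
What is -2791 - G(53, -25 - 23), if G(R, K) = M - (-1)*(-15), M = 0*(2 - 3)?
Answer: -2776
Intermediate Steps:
M = 0 (M = 0*(-1) = 0)
G(R, K) = -15 (G(R, K) = 0 - (-1)*(-15) = 0 - 1*15 = 0 - 15 = -15)
-2791 - G(53, -25 - 23) = -2791 - 1*(-15) = -2791 + 15 = -2776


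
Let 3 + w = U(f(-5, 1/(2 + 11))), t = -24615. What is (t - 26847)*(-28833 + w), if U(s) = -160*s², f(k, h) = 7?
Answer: 1887420312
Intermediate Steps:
w = -7843 (w = -3 - 160*7² = -3 - 160*49 = -3 - 7840 = -7843)
(t - 26847)*(-28833 + w) = (-24615 - 26847)*(-28833 - 7843) = -51462*(-36676) = 1887420312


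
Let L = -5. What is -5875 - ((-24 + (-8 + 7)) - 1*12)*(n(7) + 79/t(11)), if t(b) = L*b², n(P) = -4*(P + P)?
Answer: -4810858/605 ≈ -7951.8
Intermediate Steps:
n(P) = -8*P
t(b) = -5*b²
-5875 - ((-24 + (-8 + 7)) - 1*12)*(n(7) + 79/t(11)) = -5875 - ((-24 + (-8 + 7)) - 1*12)*(-8*7 + 79/((-5*11²))) = -5875 - ((-24 - 1) - 12)*(-56 + 79/((-5*121))) = -5875 - (-25 - 12)*(-56 + 79/(-605)) = -5875 - (-37)*(-56 + 79*(-1/605)) = -5875 - (-37)*(-56 - 79/605) = -5875 - (-37)*(-33959)/605 = -5875 - 1*1256483/605 = -5875 - 1256483/605 = -4810858/605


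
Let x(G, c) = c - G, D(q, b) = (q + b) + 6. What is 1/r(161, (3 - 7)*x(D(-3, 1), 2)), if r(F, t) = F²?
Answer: 1/25921 ≈ 3.8579e-5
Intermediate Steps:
D(q, b) = 6 + b + q (D(q, b) = (b + q) + 6 = 6 + b + q)
1/r(161, (3 - 7)*x(D(-3, 1), 2)) = 1/(161²) = 1/25921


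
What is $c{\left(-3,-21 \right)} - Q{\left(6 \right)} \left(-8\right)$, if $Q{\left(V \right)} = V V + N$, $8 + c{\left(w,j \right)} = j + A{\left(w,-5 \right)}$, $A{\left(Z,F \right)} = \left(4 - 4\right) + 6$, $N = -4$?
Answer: $233$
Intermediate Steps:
$A{\left(Z,F \right)} = 6$ ($A{\left(Z,F \right)} = 0 + 6 = 6$)
$c{\left(w,j \right)} = -2 + j$ ($c{\left(w,j \right)} = -8 + \left(j + 6\right) = -8 + \left(6 + j\right) = -2 + j$)
$Q{\left(V \right)} = -4 + V^{2}$ ($Q{\left(V \right)} = V V - 4 = V^{2} - 4 = -4 + V^{2}$)
$c{\left(-3,-21 \right)} - Q{\left(6 \right)} \left(-8\right) = \left(-2 - 21\right) - \left(-4 + 6^{2}\right) \left(-8\right) = -23 - \left(-4 + 36\right) \left(-8\right) = -23 - 32 \left(-8\right) = -23 - -256 = -23 + 256 = 233$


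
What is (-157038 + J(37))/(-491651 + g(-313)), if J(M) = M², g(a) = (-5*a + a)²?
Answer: -155669/1075853 ≈ -0.14469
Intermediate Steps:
g(a) = 16*a² (g(a) = (-4*a)² = 16*a²)
(-157038 + J(37))/(-491651 + g(-313)) = (-157038 + 37²)/(-491651 + 16*(-313)²) = (-157038 + 1369)/(-491651 + 16*97969) = -155669/(-491651 + 1567504) = -155669/1075853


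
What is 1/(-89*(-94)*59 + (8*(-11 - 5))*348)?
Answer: 1/449050 ≈ 2.2269e-6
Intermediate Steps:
1/(-89*(-94)*59 + (8*(-11 - 5))*348) = 1/(8366*59 + (8*(-16))*348) = 1/(493594 - 128*348) = 1/(493594 - 44544) = 1/449050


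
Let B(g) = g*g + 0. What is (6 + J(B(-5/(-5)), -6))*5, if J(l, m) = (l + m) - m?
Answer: 35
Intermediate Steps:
B(g) = g**2 (B(g) = g**2 + 0 = g**2)
J(l, m) = l
(6 + J(B(-5/(-5)), -6))*5 = (6 + (-5/(-5))**2)*5 = (6 + (-5*(-1/5))**2)*5 = (6 + 1**2)*5 = (6 + 1)*5 = 7*5 = 35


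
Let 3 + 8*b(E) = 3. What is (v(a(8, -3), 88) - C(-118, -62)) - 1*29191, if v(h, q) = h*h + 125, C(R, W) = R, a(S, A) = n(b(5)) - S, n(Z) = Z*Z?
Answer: -28884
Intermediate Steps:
b(E) = 0 (b(E) = -3/8 + (⅛)*3 = -3/8 + 3/8 = 0)
n(Z) = Z²
a(S, A) = -S (a(S, A) = 0² - S = 0 - S = -S)
v(h, q) = 125 + h² (v(h, q) = h² + 125 = 125 + h²)
(v(a(8, -3), 88) - C(-118, -62)) - 1*29191 = ((125 + (-1*8)²) - 1*(-118)) - 1*29191 = ((125 + (-8)²) + 118) - 29191 = ((125 + 64) + 118) - 29191 = (189 + 118) - 29191 = 307 - 29191 = -28884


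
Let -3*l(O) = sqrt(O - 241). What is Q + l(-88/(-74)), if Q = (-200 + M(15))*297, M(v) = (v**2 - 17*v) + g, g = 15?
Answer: -63855 - I*sqrt(328301)/111 ≈ -63855.0 - 5.1619*I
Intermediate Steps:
M(v) = 15 + v**2 - 17*v (M(v) = (v**2 - 17*v) + 15 = 15 + v**2 - 17*v)
l(O) = -sqrt(-241 + O)/3 (l(O) = -sqrt(O - 241)/3 = -sqrt(-241 + O)/3)
Q = -63855 (Q = (-200 + (15 + 15**2 - 17*15))*297 = (-200 + (15 + 225 - 255))*297 = (-200 - 15)*297 = -215*297 = -63855)
Q + l(-88/(-74)) = -63855 - sqrt(-241 - 88/(-74))/3 = -63855 - sqrt(-241 - 88*(-1/74))/3 = -63855 - sqrt(-241 + 44/37)/3 = -63855 - I*sqrt(328301)/111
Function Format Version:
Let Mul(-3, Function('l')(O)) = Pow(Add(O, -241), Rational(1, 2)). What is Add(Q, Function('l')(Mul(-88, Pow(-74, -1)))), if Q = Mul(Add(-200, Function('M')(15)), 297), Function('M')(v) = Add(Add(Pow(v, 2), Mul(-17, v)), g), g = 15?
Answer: Add(-63855, Mul(Rational(-1, 111), I, Pow(328301, Rational(1, 2)))) ≈ Add(-63855., Mul(-5.1619, I))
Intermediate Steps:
Function('M')(v) = Add(15, Pow(v, 2), Mul(-17, v)) (Function('M')(v) = Add(Add(Pow(v, 2), Mul(-17, v)), 15) = Add(15, Pow(v, 2), Mul(-17, v)))
Function('l')(O) = Mul(Rational(-1, 3), Pow(Add(-241, O), Rational(1, 2))) (Function('l')(O) = Mul(Rational(-1, 3), Pow(Add(O, -241), Rational(1, 2))) = Mul(Rational(-1, 3), Pow(Add(-241, O), Rational(1, 2))))
Q = -63855 (Q = Mul(Add(-200, Add(15, Pow(15, 2), Mul(-17, 15))), 297) = Mul(Add(-200, Add(15, 225, -255)), 297) = Mul(Add(-200, -15), 297) = Mul(-215, 297) = -63855)
Add(Q, Function('l')(Mul(-88, Pow(-74, -1)))) = Add(-63855, Mul(Rational(-1, 3), Pow(Add(-241, Mul(-88, Pow(-74, -1))), Rational(1, 2)))) = Add(-63855, Mul(Rational(-1, 3), Pow(Add(-241, Mul(-88, Rational(-1, 74))), Rational(1, 2)))) = Add(-63855, Mul(Rational(-1, 3), Pow(Add(-241, Rational(44, 37)), Rational(1, 2)))) = Add(-63855, Mul(Rational(-1, 3), Pow(Rational(-8873, 37), Rational(1, 2)))) = Add(-63855, Mul(Rational(-1, 3), Mul(Rational(1, 37), I, Pow(328301, Rational(1, 2))))) = Add(-63855, Mul(Rational(-1, 111), I, Pow(328301, Rational(1, 2))))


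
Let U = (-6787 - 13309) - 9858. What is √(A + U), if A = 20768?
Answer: I*√9186 ≈ 95.844*I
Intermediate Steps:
U = -29954 (U = -20096 - 9858 = -29954)
√(A + U) = √(20768 - 29954) = √(-9186) = I*√9186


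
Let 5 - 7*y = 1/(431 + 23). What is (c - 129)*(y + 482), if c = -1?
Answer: -99714225/1589 ≈ -62753.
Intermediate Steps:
y = 2269/3178 (y = 5/7 - 1/(7*(431 + 23)) = 5/7 - ⅐/454 = 5/7 - ⅐*1/454 = 5/7 - 1/3178 = 2269/3178 ≈ 0.71397)
(c - 129)*(y + 482) = (-1 - 129)*(2269/3178 + 482) = -130*1534065/3178 = -99714225/1589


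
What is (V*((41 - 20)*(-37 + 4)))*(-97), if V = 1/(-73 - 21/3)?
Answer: -67221/80 ≈ -840.26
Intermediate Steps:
V = -1/80 (V = 1/(-73 - 21*⅓) = 1/(-73 - 7) = 1/(-80) = -1/80 ≈ -0.012500)
(V*((41 - 20)*(-37 + 4)))*(-97) = -(41 - 20)*(-37 + 4)/80*(-97) = -21*(-33)/80*(-97) = -1/80*(-693)*(-97) = (693/80)*(-97) = -67221/80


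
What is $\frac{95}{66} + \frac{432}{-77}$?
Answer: $- \frac{1927}{462} \approx -4.171$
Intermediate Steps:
$\frac{95}{66} + \frac{432}{-77} = 95 \cdot \frac{1}{66} + 432 \left(- \frac{1}{77}\right) = \frac{95}{66} - \frac{432}{77} = - \frac{1927}{462}$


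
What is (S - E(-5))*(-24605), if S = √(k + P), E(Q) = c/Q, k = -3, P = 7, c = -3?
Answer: -34447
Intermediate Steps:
E(Q) = -3/Q
S = 2 (S = √(-3 + 7) = √4 = 2)
(S - E(-5))*(-24605) = (2 - (-3)/(-5))*(-24605) = (2 - (-3)*(-1)/5)*(-24605) = (2 - 1*⅗)*(-24605) = (2 - ⅗)*(-24605) = (7/5)*(-24605) = -34447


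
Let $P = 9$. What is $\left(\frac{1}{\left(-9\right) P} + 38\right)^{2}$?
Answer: $\frac{9467929}{6561} \approx 1443.1$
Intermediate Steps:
$\left(\frac{1}{\left(-9\right) P} + 38\right)^{2} = \left(\frac{1}{\left(-9\right) 9} + 38\right)^{2} = \left(\frac{1}{-81} + 38\right)^{2} = \left(- \frac{1}{81} + 38\right)^{2} = \left(\frac{3077}{81}\right)^{2} = \frac{9467929}{6561}$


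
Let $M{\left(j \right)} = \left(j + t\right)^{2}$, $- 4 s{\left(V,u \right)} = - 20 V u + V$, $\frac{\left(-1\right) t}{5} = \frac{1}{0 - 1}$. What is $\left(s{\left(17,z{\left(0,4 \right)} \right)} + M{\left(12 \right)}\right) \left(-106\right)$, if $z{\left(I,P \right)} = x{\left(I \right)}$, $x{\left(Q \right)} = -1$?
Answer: $- \frac{42347}{2} \approx -21174.0$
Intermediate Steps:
$z{\left(I,P \right)} = -1$
$t = 5$ ($t = - \frac{5}{0 - 1} = - \frac{5}{-1} = \left(-5\right) \left(-1\right) = 5$)
$s{\left(V,u \right)} = - \frac{V}{4} + 5 V u$ ($s{\left(V,u \right)} = - \frac{- 20 V u + V}{4} = - \frac{V - 20 V u}{4} = - \frac{V}{4} + 5 V u$)
$M{\left(j \right)} = \left(5 + j\right)^{2}$ ($M{\left(j \right)} = \left(j + 5\right)^{2} = \left(5 + j\right)^{2}$)
$\left(s{\left(17,z{\left(0,4 \right)} \right)} + M{\left(12 \right)}\right) \left(-106\right) = \left(\frac{1}{4} \cdot 17 \left(-1 + 20 \left(-1\right)\right) + \left(5 + 12\right)^{2}\right) \left(-106\right) = \left(\frac{1}{4} \cdot 17 \left(-1 - 20\right) + 17^{2}\right) \left(-106\right) = \left(\frac{1}{4} \cdot 17 \left(-21\right) + 289\right) \left(-106\right) = \left(- \frac{357}{4} + 289\right) \left(-106\right) = \frac{799}{4} \left(-106\right) = - \frac{42347}{2}$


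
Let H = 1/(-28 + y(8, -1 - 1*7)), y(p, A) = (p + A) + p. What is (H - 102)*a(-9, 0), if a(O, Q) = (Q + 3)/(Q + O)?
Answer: 2041/60 ≈ 34.017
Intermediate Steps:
y(p, A) = A + 2*p (y(p, A) = (A + p) + p = A + 2*p)
a(O, Q) = (3 + Q)/(O + Q)
H = -1/20 (H = 1/(-28 + ((-1 - 1*7) + 2*8)) = 1/(-28 + ((-1 - 7) + 16)) = 1/(-28 + (-8 + 16)) = 1/(-28 + 8) = 1/(-20) = -1/20 ≈ -0.050000)
(H - 102)*a(-9, 0) = (-1/20 - 102)*((3 + 0)/(-9 + 0)) = -2041*3/(20*(-9)) = -(-2041)*3/180 = -2041/20*(-⅓) = 2041/60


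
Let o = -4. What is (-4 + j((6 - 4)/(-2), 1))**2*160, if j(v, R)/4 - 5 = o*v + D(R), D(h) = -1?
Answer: 125440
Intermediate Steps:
j(v, R) = 16 - 16*v (j(v, R) = 20 + 4*(-4*v - 1) = 20 + 4*(-1 - 4*v) = 20 + (-4 - 16*v) = 16 - 16*v)
(-4 + j((6 - 4)/(-2), 1))**2*160 = (-4 + (16 - 16*(6 - 4)/(-2)))**2*160 = (-4 + (16 - 32*(-1)/2))**2*160 = (-4 + (16 - 16*(-1)))**2*160 = (-4 + (16 + 16))**2*160 = (-4 + 32)**2*160 = 28**2*160 = 784*160 = 125440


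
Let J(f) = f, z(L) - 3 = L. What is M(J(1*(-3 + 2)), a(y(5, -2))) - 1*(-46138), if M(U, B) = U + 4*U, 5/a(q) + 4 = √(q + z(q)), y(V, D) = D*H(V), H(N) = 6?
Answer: 46133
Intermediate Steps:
z(L) = 3 + L
y(V, D) = 6*D (y(V, D) = D*6 = 6*D)
a(q) = 5/(-4 + √(3 + 2*q)) (a(q) = 5/(-4 + √(q + (3 + q))) = 5/(-4 + √(3 + 2*q)))
M(U, B) = 5*U
M(J(1*(-3 + 2)), a(y(5, -2))) - 1*(-46138) = 5*(1*(-3 + 2)) - 1*(-46138) = 5*(1*(-1)) + 46138 = 5*(-1) + 46138 = -5 + 46138 = 46133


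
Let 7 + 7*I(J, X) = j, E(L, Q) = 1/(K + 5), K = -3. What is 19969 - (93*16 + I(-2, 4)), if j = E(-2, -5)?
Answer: 258747/14 ≈ 18482.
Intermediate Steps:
E(L, Q) = 1/2 (E(L, Q) = 1/(-3 + 5) = 1/2)
j = 1/2 ≈ 0.50000
I(J, X) = -13/14 (I(J, X) = -1 + (1/7)*(1/2) = -1 + 1/14 = -13/14)
19969 - (93*16 + I(-2, 4)) = 19969 - (93*16 - 13/14) = 19969 - (1488 - 13/14) = 19969 - 1*20819/14 = 19969 - 20819/14 = 258747/14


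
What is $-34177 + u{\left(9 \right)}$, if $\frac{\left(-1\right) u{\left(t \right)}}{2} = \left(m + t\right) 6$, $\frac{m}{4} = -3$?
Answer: $-34141$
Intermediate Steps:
$m = -12$ ($m = 4 \left(-3\right) = -12$)
$u{\left(t \right)} = 144 - 12 t$ ($u{\left(t \right)} = - 2 \left(-12 + t\right) 6 = - 2 \left(-72 + 6 t\right) = 144 - 12 t$)
$-34177 + u{\left(9 \right)} = -34177 + \left(144 - 108\right) = -34177 + 36 = -34141$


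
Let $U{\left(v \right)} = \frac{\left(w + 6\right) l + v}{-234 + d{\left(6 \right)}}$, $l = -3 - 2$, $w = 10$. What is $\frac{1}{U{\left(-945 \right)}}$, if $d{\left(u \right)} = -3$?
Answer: $\frac{237}{1025} \approx 0.23122$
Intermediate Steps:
$l = -5$ ($l = -3 - 2 = -5$)
$U{\left(v \right)} = \frac{80}{237} - \frac{v}{237}$ ($U{\left(v \right)} = \frac{\left(10 + 6\right) \left(-5\right) + v}{-234 - 3} = \frac{16 \left(-5\right) + v}{-237} = \left(-80 + v\right) \left(- \frac{1}{237}\right) = \frac{80}{237} - \frac{v}{237}$)
$\frac{1}{U{\left(-945 \right)}} = \frac{1}{\frac{80}{237} - - \frac{315}{79}} = \frac{1}{\frac{80}{237} + \frac{315}{79}} = \frac{1}{\frac{1025}{237}} = \frac{237}{1025}$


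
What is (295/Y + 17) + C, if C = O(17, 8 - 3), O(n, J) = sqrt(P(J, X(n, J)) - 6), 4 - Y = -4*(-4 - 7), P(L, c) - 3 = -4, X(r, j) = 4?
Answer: 77/8 + I*sqrt(7) ≈ 9.625 + 2.6458*I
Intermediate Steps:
P(L, c) = -1 (P(L, c) = 3 - 4 = -1)
Y = -40 (Y = 4 - (-4)*(-4 - 7) = 4 - (-4)*(-11) = 4 - 1*44 = 4 - 44 = -40)
O(n, J) = I*sqrt(7) (O(n, J) = sqrt(-1 - 6) = sqrt(-7) = I*sqrt(7))
C = I*sqrt(7) ≈ 2.6458*I
(295/Y + 17) + C = (295/(-40) + 17) + I*sqrt(7) = (295*(-1/40) + 17) + I*sqrt(7) = (-59/8 + 17) + I*sqrt(7) = 77/8 + I*sqrt(7)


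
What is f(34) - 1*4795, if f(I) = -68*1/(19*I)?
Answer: -91107/19 ≈ -4795.1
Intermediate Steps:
f(I) = -68/(19*I)
f(34) - 1*4795 = -68/19/34 - 1*4795 = -68/19*1/34 - 4795 = -2/19 - 4795 = -91107/19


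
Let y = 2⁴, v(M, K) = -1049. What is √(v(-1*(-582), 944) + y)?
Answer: I*√1033 ≈ 32.14*I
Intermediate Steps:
y = 16
√(v(-1*(-582), 944) + y) = √(-1049 + 16) = √(-1033) = I*√1033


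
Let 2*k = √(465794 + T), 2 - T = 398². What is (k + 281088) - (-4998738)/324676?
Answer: 45633763113/162338 + 4*√4803 ≈ 2.8138e+5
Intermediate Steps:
T = -158402 (T = 2 - 1*398² = 2 - 1*158404 = 2 - 158404 = -158402)
k = 4*√4803 (k = √(465794 - 158402)/2 = √307392/2 = (8*√4803)/2 = 4*√4803 ≈ 277.21)
(k + 281088) - (-4998738)/324676 = (4*√4803 + 281088) - (-4998738)/324676 = (281088 + 4*√4803) - (-4998738)/324676 = (281088 + 4*√4803) - 1*(-2499369/162338) = (281088 + 4*√4803) + 2499369/162338 = 45633763113/162338 + 4*√4803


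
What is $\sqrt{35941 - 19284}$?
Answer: $\sqrt{16657} \approx 129.06$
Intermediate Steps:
$\sqrt{35941 - 19284} = \sqrt{16657}$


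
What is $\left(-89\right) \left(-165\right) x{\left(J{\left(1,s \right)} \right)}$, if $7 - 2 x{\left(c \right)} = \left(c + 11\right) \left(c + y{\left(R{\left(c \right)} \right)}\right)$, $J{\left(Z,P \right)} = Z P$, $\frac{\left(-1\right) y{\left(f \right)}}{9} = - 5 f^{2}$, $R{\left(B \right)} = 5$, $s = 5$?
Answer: $- \frac{265402005}{2} \approx -1.327 \cdot 10^{8}$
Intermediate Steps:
$y{\left(f \right)} = 45 f^{2}$ ($y{\left(f \right)} = - 9 \left(- 5 f^{2}\right) = 45 f^{2}$)
$J{\left(Z,P \right)} = P Z$
$x{\left(c \right)} = \frac{7}{2} - \frac{\left(11 + c\right) \left(1125 + c\right)}{2}$ ($x{\left(c \right)} = \frac{7}{2} - \frac{\left(c + 11\right) \left(c + 45 \cdot 5^{2}\right)}{2} = \frac{7}{2} - \frac{\left(11 + c\right) \left(c + 45 \cdot 25\right)}{2} = \frac{7}{2} - \frac{\left(11 + c\right) \left(c + 1125\right)}{2} = \frac{7}{2} - \frac{\left(11 + c\right) \left(1125 + c\right)}{2}$)
$\left(-89\right) \left(-165\right) x{\left(J{\left(1,s \right)} \right)} = \left(-89\right) \left(-165\right) \left(-6184 - 568 \cdot 5 \cdot 1 - \frac{\left(5 \cdot 1\right)^{2}}{2}\right) = 14685 \left(-6184 - 2840 - \frac{5^{2}}{2}\right) = 14685 \left(-6184 - 2840 - \frac{25}{2}\right) = 14685 \left(- \frac{18073}{2}\right) = - \frac{265402005}{2}$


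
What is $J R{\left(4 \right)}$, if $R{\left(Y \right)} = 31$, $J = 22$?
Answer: $682$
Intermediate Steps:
$J R{\left(4 \right)} = 22 \cdot 31 = 682$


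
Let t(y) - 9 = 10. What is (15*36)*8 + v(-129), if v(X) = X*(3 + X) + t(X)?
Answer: 20593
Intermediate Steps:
t(y) = 19 (t(y) = 9 + 10 = 19)
v(X) = 19 + X*(3 + X) (v(X) = X*(3 + X) + 19 = 19 + X*(3 + X))
(15*36)*8 + v(-129) = (15*36)*8 + (19 + (-129)**2 + 3*(-129)) = 540*8 + (19 + 16641 - 387) = 4320 + 16273 = 20593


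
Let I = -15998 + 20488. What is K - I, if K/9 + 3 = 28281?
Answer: 250012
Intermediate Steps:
K = 254502 (K = -27 + 9*28281 = -27 + 254529 = 254502)
I = 4490
K - I = 254502 - 1*4490 = 254502 - 4490 = 250012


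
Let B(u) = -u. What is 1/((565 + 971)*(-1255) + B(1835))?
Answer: -1/1929515 ≈ -5.1826e-7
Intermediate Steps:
1/((565 + 971)*(-1255) + B(1835)) = 1/((565 + 971)*(-1255) - 1*1835) = 1/(1536*(-1255) - 1835) = 1/(-1927680 - 1835) = 1/(-1929515) = -1/1929515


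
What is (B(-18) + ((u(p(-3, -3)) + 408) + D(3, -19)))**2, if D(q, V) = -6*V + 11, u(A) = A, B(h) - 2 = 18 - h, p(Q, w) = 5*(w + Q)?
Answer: 292681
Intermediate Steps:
p(Q, w) = 5*Q + 5*w (p(Q, w) = 5*(Q + w) = 5*Q + 5*w)
B(h) = 20 - h (B(h) = 2 + (18 - h) = 20 - h)
D(q, V) = 11 - 6*V
(B(-18) + ((u(p(-3, -3)) + 408) + D(3, -19)))**2 = ((20 - 1*(-18)) + (((5*(-3) + 5*(-3)) + 408) + (11 - 6*(-19))))**2 = ((20 + 18) + (((-15 - 15) + 408) + (11 + 114)))**2 = (38 + ((-30 + 408) + 125))**2 = (38 + (378 + 125))**2 = (38 + 503)**2 = 541**2 = 292681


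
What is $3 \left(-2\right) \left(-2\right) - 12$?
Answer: $0$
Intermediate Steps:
$3 \left(-2\right) \left(-2\right) - 12 = \left(-6\right) \left(-2\right) - 12 = 12 - 12 = 0$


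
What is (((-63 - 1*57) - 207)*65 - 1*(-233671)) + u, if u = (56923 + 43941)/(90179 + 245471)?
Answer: 35648765632/167825 ≈ 2.1242e+5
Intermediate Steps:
u = 50432/167825 (u = 100864/335650 = 100864*(1/335650) = 50432/167825 ≈ 0.30050)
(((-63 - 1*57) - 207)*65 - 1*(-233671)) + u = (((-63 - 1*57) - 207)*65 - 1*(-233671)) + 50432/167825 = (((-63 - 57) - 207)*65 + 233671) + 50432/167825 = ((-120 - 207)*65 + 233671) + 50432/167825 = (-327*65 + 233671) + 50432/167825 = (-21255 + 233671) + 50432/167825 = 212416 + 50432/167825 = 35648765632/167825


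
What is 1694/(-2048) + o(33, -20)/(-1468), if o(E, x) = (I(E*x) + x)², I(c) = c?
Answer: -118685249/375808 ≈ -315.81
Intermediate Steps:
o(E, x) = (x + E*x)² (o(E, x) = (E*x + x)² = (x + E*x)²)
1694/(-2048) + o(33, -20)/(-1468) = 1694/(-2048) + ((-20)²*(1 + 33)²)/(-1468) = 1694*(-1/2048) + (400*34²)*(-1/1468) = -847/1024 + (400*1156)*(-1/1468) = -847/1024 + 462400*(-1/1468) = -847/1024 - 115600/367 = -118685249/375808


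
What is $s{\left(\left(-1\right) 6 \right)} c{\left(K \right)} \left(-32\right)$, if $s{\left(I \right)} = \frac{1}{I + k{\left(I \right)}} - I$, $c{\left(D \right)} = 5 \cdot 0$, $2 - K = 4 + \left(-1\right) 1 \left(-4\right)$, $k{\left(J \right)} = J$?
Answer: $0$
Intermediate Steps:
$K = -6$ ($K = 2 - \left(4 + \left(-1\right) 1 \left(-4\right)\right) = 2 - \left(4 - -4\right) = 2 - \left(4 + 4\right) = 2 - 8 = -6$)
$c{\left(D \right)} = 0$
$s{\left(I \right)} = \frac{1}{2 I} - I$ ($s{\left(I \right)} = \frac{1}{I + I} - I = \frac{1}{2 I} - I$)
$s{\left(\left(-1\right) 6 \right)} c{\left(K \right)} \left(-32\right) = \left(\frac{1}{2 \left(\left(-1\right) 6\right)} - \left(-1\right) 6\right) 0 \left(-32\right) = \left(\frac{1}{2 \left(-6\right)} - -6\right) 0 \left(-32\right) = \left(\frac{1}{2} \left(- \frac{1}{6}\right) + 6\right) 0 \left(-32\right) = \left(- \frac{1}{12} + 6\right) 0 \left(-32\right) = \frac{71}{12} \cdot 0 \left(-32\right) = 0 \left(-32\right) = 0$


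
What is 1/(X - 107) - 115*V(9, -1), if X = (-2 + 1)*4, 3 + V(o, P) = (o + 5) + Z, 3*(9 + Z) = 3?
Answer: -38296/111 ≈ -345.01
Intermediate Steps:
Z = -8 (Z = -9 + (1/3)*3 = -9 + 1 = -8)
V(o, P) = -6 + o (V(o, P) = -3 + ((o + 5) - 8) = -3 + ((5 + o) - 8) = -3 + (-3 + o) = -6 + o)
X = -4 (X = -1*4 = -4)
1/(X - 107) - 115*V(9, -1) = 1/(-4 - 107) - 115*(-6 + 9) = 1/(-111) - 115*3 = -1/111 - 345 = -38296/111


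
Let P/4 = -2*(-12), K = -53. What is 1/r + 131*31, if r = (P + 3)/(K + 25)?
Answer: 402011/99 ≈ 4060.7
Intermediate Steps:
P = 96 (P = 4*(-2*(-12)) = 4*24 = 96)
r = -99/28 (r = (96 + 3)/(-53 + 25) = 99/(-28) = 99*(-1/28) = -99/28 ≈ -3.5357)
1/r + 131*31 = 1/(-99/28) + 131*31 = -28/99 + 4061 = 402011/99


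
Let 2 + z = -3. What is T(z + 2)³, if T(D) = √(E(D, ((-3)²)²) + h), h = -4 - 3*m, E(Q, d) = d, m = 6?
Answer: 59*√59 ≈ 453.19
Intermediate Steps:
z = -5 (z = -2 - 3 = -5)
h = -22 (h = -4 - 3*6 = -4 - 18 = -22)
T(D) = √59 (T(D) = √(((-3)²)² - 22) = √(9² - 22) = √(81 - 22) = √59)
T(z + 2)³ = (√59)³ = 59*√59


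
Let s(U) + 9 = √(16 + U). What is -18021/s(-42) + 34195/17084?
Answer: 2774495741/1827988 + 18021*I*√26/107 ≈ 1517.8 + 858.78*I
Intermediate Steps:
s(U) = -9 + √(16 + U)
-18021/s(-42) + 34195/17084 = -18021/(-9 + √(16 - 42)) + 34195/17084 = -18021/(-9 + √(-26)) + 34195*(1/17084) = -18021/(-9 + I*√26) + 34195/17084 = 34195/17084 - 18021/(-9 + I*√26)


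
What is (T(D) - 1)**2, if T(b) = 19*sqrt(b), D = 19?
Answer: 6860 - 38*sqrt(19) ≈ 6694.4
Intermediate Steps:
(T(D) - 1)**2 = (19*sqrt(19) - 1)**2 = (-1 + 19*sqrt(19))**2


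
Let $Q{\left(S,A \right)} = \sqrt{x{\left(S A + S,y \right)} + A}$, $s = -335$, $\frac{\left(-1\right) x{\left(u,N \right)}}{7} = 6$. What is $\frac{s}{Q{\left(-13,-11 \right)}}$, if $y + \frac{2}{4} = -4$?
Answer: $\frac{335 i \sqrt{53}}{53} \approx 46.016 i$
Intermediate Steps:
$y = - \frac{9}{2}$ ($y = - \frac{1}{2} - 4 = - \frac{9}{2} \approx -4.5$)
$x{\left(u,N \right)} = -42$ ($x{\left(u,N \right)} = \left(-7\right) 6 = -42$)
$Q{\left(S,A \right)} = \sqrt{-42 + A}$
$\frac{s}{Q{\left(-13,-11 \right)}} = - \frac{335}{\sqrt{-42 - 11}} = - \frac{335}{\sqrt{-53}} = - \frac{335}{i \sqrt{53}} = - 335 \left(- \frac{i \sqrt{53}}{53}\right) = \frac{335 i \sqrt{53}}{53}$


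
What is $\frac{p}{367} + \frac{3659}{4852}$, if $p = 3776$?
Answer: $\frac{19664005}{1780684} \approx 11.043$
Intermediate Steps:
$\frac{p}{367} + \frac{3659}{4852} = \frac{3776}{367} + \frac{3659}{4852} = \frac{19664005}{1780684}$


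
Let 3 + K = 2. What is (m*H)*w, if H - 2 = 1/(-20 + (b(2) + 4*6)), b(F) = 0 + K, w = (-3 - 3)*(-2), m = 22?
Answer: 616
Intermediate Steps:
K = -1 (K = -3 + 2 = -1)
w = 12 (w = -6*(-2) = 12)
b(F) = -1 (b(F) = 0 - 1 = -1)
H = 7/3 (H = 2 + 1/(-20 + (-1 + 4*6)) = 2 + 1/(-20 + (-1 + 24)) = 2 + 1/(-20 + 23) = 2 + 1/3 = 2 + ⅓ = 7/3 ≈ 2.3333)
(m*H)*w = (22*(7/3))*12 = (154/3)*12 = 616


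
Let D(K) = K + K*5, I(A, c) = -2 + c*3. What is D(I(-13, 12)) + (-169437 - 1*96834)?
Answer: -266067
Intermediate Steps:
I(A, c) = -2 + 3*c
D(K) = 6*K (D(K) = K + 5*K = 6*K)
D(I(-13, 12)) + (-169437 - 1*96834) = 6*(-2 + 3*12) + (-169437 - 1*96834) = 6*(-2 + 36) + (-169437 - 96834) = 6*34 - 266271 = 204 - 266271 = -266067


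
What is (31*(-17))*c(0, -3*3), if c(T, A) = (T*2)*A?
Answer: 0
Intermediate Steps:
c(T, A) = 2*A*T (c(T, A) = (2*T)*A = 2*A*T)
(31*(-17))*c(0, -3*3) = (31*(-17))*(2*(-3*3)*0) = -1054*(-9)*0 = -527*0 = 0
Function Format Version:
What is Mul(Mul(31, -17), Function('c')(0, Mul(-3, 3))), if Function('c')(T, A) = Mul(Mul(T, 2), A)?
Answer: 0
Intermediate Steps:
Function('c')(T, A) = Mul(2, A, T) (Function('c')(T, A) = Mul(Mul(2, T), A) = Mul(2, A, T))
Mul(Mul(31, -17), Function('c')(0, Mul(-3, 3))) = Mul(Mul(31, -17), Mul(2, Mul(-3, 3), 0)) = Mul(-527, Mul(2, -9, 0)) = Mul(-527, 0) = 0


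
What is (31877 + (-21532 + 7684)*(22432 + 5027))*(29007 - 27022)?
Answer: -754737404675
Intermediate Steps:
(31877 + (-21532 + 7684)*(22432 + 5027))*(29007 - 27022) = (31877 - 13848*27459)*1985 = (31877 - 380252232)*1985 = -380220355*1985 = -754737404675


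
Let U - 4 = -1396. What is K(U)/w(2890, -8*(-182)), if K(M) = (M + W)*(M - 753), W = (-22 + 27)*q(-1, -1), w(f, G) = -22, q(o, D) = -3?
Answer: -274365/2 ≈ -1.3718e+5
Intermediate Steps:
U = -1392 (U = 4 - 1396 = -1392)
W = -15 (W = (-22 + 27)*(-3) = 5*(-3) = -15)
K(M) = (-753 + M)*(-15 + M) (K(M) = (M - 15)*(M - 753) = (-15 + M)*(-753 + M) = (-753 + M)*(-15 + M))
K(U)/w(2890, -8*(-182)) = (11295 + (-1392)**2 - 768*(-1392))/(-22) = (11295 + 1937664 + 1069056)*(-1/22) = 3018015*(-1/22) = -274365/2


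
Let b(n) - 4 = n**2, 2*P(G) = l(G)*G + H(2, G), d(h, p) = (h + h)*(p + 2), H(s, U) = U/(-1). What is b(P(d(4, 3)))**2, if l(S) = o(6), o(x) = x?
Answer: 100080016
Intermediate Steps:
H(s, U) = -U (H(s, U) = U*(-1) = -U)
l(S) = 6
d(h, p) = 2*h*(2 + p) (d(h, p) = (2*h)*(2 + p) = 2*h*(2 + p))
P(G) = 5*G/2 (P(G) = (6*G - G)/2 = (5*G)/2 = 5*G/2)
b(n) = 4 + n**2
b(P(d(4, 3)))**2 = (4 + (5*(2*4*(2 + 3))/2)**2)**2 = (4 + (5*(2*4*5)/2)**2)**2 = (4 + ((5/2)*40)**2)**2 = (4 + 100**2)**2 = (4 + 10000)**2 = 10004**2 = 100080016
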